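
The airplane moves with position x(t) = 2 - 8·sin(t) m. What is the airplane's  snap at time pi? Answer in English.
Starting from position x(t) = 2 - 8·sin(t), we take 4 derivatives. The derivative of position gives velocity: v(t) = -8·cos(t). Differentiating velocity, we get acceleration: a(t) = 8·sin(t). Differentiating acceleration, we get jerk: j(t) = 8·cos(t). Taking d/dt of j(t), we find s(t) = -8·sin(t). We have snap s(t) = -8·sin(t). Substituting t = pi: s(pi) = 0.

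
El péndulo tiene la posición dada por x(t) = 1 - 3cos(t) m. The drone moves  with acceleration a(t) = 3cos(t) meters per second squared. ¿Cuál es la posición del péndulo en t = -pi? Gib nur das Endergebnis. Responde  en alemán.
Die Antwort ist 4.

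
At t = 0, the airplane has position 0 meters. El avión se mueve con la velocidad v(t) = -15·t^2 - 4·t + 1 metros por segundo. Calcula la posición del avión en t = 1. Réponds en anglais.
Starting from velocity v(t) = -15·t^2 - 4·t + 1, we take 1 antiderivative. Taking ∫v(t)dt and applying x(0) = 0, we find x(t) = -5·t^3 - 2·t^2 + t. From the given position equation x(t) = -5·t^3 - 2·t^2 + t, we substitute t = 1 to get x = -6.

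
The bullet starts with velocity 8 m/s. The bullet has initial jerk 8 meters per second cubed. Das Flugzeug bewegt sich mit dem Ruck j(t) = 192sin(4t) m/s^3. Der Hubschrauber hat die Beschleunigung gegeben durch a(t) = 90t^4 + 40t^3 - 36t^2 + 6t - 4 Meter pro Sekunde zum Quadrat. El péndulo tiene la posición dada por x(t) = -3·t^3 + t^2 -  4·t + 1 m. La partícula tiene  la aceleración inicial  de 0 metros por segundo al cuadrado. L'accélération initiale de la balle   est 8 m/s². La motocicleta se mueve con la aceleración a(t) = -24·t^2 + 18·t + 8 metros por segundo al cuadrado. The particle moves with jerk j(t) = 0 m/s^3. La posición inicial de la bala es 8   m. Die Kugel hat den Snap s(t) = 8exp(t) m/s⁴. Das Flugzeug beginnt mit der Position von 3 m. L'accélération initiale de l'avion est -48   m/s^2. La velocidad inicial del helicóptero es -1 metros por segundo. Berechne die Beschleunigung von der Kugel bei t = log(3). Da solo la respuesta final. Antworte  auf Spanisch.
a(log(3)) = 24.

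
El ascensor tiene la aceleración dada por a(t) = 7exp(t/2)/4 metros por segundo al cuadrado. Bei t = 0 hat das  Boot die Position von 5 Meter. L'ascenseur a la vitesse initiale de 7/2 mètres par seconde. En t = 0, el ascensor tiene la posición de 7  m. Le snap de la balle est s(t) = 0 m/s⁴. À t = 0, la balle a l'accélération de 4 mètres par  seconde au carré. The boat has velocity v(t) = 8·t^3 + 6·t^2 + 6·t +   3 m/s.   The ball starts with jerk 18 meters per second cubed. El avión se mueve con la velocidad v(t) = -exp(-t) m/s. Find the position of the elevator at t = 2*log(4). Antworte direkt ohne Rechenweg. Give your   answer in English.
At t = 2*log(4), x = 28.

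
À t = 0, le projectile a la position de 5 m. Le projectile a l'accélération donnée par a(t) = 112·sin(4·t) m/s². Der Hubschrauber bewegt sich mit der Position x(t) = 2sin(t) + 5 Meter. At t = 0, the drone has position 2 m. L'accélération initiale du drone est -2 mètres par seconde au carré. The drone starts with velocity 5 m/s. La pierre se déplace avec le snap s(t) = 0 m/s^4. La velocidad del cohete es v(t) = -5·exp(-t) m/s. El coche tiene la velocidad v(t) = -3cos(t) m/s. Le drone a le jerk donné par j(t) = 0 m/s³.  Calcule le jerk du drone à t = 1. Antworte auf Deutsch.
Aus der Gleichung für den Ruck j(t) = 0, setzen wir t = 1 ein und erhalten j = 0.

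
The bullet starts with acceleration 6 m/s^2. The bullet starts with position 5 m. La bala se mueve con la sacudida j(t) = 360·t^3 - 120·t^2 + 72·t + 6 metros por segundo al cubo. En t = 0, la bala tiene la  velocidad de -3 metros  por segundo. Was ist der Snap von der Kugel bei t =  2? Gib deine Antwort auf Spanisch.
Partiendo de la sacudida j(t) = 360·t^3 - 120·t^2 + 72·t + 6, tomamos 1 derivada. Derivando la sacudida, obtenemos el snap: s(t) = 1080·t^2 - 240·t + 72. Tenemos el snap s(t) = 1080·t^2 - 240·t + 72. Sustituyendo t = 2: s(2) = 3912.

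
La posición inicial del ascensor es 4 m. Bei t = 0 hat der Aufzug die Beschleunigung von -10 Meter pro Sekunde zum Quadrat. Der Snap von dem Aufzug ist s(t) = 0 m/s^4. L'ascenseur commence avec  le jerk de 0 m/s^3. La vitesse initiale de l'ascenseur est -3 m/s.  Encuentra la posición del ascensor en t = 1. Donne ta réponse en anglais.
To solve this, we need to take 4 integrals of our snap equation s(t) = 0. Taking ∫s(t)dt and applying j(0) = 0, we find j(t) = 0. Taking ∫j(t)dt and applying a(0) = -10, we find a(t) = -10. Taking ∫a(t)dt and applying v(0) = -3, we find v(t) = -10·t - 3. The integral of velocity is position. Using x(0) = 4, we get x(t) = -5·t^2 - 3·t + 4. We have position x(t) = -5·t^2 - 3·t + 4. Substituting t = 1: x(1) = -4.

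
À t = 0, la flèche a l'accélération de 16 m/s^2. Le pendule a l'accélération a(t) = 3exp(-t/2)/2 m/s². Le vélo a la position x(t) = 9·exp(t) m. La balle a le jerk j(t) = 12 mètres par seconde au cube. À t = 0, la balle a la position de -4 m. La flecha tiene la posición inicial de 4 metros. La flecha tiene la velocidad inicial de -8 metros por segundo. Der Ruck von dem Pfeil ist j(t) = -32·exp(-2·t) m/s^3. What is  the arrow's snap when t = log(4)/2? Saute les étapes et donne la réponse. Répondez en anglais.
The answer is 16.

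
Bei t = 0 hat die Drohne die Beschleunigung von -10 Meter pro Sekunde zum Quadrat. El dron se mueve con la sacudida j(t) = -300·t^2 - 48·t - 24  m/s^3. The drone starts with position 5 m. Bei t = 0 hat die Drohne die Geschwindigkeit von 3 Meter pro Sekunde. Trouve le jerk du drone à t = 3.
En utilisant j(t) = -300·t^2 - 48·t - 24 et en substituant t = 3, nous trouvons j = -2868.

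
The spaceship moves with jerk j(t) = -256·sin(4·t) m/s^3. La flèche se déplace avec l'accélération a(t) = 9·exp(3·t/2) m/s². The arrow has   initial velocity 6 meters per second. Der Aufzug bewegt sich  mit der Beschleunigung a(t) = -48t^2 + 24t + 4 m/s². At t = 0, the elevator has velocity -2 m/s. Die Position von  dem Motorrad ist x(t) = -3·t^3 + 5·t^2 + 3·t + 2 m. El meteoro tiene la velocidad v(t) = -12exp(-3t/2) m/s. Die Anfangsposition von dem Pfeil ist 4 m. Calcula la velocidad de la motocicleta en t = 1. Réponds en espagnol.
Para resolver esto, necesitamos tomar 1 derivada de nuestra ecuación de la posición x(t) = -3·t^3 + 5·t^2 + 3·t + 2. Derivando la posición, obtenemos la velocidad: v(t) = -9·t^2 + 10·t + 3. Usando v(t) = -9·t^2 + 10·t + 3 y sustituyendo t = 1, encontramos v = 4.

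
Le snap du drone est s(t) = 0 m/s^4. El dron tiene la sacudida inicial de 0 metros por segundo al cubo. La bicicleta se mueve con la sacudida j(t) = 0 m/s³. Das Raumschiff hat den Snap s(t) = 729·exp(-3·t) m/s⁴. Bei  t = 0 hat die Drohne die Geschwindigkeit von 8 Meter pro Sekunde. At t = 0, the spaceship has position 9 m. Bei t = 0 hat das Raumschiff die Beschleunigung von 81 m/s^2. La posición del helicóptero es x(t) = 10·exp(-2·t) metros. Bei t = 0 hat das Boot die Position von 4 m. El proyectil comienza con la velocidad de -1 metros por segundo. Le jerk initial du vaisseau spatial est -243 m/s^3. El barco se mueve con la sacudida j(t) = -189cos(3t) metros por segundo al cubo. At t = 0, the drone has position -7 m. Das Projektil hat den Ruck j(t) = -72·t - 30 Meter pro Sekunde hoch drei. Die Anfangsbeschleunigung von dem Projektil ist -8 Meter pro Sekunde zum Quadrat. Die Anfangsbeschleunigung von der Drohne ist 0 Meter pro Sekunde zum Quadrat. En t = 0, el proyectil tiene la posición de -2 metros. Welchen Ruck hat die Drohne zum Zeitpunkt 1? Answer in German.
Wir müssen unsere Gleichung für den Snap s(t) = 0 1-mal integrieren. Mit ∫s(t)dt und Anwendung von j(0) = 0, finden wir j(t) = 0. Aus der Gleichung für den Ruck j(t) = 0, setzen wir t = 1 ein und erhalten j = 0.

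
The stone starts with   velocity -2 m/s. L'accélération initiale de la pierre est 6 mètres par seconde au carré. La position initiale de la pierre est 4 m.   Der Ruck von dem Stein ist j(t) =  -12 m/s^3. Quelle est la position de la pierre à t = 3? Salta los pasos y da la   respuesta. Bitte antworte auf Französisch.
x(3) = -29.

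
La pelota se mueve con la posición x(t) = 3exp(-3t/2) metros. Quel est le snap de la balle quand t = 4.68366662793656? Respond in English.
Starting from position x(t) = 3·exp(-3·t/2), we take 4 derivatives. The derivative of position gives velocity: v(t) = -9·exp(-3·t/2)/2. Differentiating velocity, we get acceleration: a(t) = 27·exp(-3·t/2)/4. Taking d/dt of a(t), we find j(t) = -81·exp(-3·t/2)/8. Taking d/dt of j(t), we find s(t) = 243·exp(-3·t/2)/16. We have snap s(t) = 243·exp(-3·t/2)/16. Substituting t = 4.68366662793656: s(4.68366662793656) = 0.0135005180418440.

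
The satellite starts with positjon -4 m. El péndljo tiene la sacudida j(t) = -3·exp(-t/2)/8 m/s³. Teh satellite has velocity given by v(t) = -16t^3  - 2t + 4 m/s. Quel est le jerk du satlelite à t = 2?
Pour résoudre ceci, nous devons prendre 2 dérivées de notre équation de la vitesse v(t) = -16·t^3 - 2·t + 4. En prenant d/dt de v(t), nous trouvons a(t) = -48·t^2 - 2. La dérivée de l'accélération donne le jerk: j(t) = -96·t. De l'équation du jerk j(t) = -96·t, nous substituons t = 2 pour obtenir j = -192.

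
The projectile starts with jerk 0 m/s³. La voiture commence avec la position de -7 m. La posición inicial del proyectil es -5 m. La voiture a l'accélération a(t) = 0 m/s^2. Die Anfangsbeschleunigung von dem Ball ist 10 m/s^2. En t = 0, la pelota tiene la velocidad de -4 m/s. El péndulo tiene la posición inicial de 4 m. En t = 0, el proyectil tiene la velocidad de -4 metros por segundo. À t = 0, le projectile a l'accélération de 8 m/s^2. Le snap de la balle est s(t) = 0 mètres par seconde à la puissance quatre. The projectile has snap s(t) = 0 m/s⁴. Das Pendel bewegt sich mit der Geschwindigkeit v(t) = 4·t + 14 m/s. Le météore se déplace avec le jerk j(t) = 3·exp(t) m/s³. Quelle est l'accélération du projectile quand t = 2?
En partant du snap s(t) = 0, nous prenons 2 primitives. L'intégrale du snap, avec j(0) = 0, donne le jerk: j(t) = 0. La primitive du jerk est l'accélération. En utilisant a(0) = 8, nous obtenons a(t) = 8. En utilisant a(t) = 8 et en substituant t = 2, nous trouvons a = 8.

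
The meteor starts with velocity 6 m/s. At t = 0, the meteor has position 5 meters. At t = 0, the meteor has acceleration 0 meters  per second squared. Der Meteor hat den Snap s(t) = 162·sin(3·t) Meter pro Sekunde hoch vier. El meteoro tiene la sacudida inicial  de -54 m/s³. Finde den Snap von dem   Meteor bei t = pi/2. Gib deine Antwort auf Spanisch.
De la ecuación del snap s(t) = 162·sin(3·t), sustituimos t = pi/2 para obtener s = -162.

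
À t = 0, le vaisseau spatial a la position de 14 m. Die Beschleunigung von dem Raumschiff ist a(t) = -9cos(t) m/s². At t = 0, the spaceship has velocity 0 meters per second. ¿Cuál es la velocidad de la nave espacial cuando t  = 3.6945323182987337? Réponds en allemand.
Wir müssen unsere Gleichung für die Beschleunigung a(t) = -9·cos(t) 1-mal integrieren. Die Stammfunktion von der Beschleunigung ist die Geschwindigkeit. Mit v(0) = 0 erhalten wir v(t) = -9·sin(t). Mit v(t) = -9·sin(t) und Einsetzen von t = 3.6945323182987337, finden wir v = 4.72671992825390.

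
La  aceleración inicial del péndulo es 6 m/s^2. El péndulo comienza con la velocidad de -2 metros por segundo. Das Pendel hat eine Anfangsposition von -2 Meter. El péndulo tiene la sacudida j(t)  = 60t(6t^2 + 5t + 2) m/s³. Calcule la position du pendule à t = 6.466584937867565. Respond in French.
En partant du jerk j(t) = 60·t·(6·t^2 + 5·t + 2), nous prenons 3 primitives. En prenant ∫j(t)dt et en appliquant a(0) = 6, nous trouvons a(t) = 90·t^4 + 100·t^3 + 60·t^2 + 6. L'intégrale de l'accélération, avec v(0) = -2, donne la vitesse: v(t) = 18·t^5 + 25·t^4 + 20·t^3 + 6·t - 2. En prenant ∫v(t)dt et en appliquant x(0) = -2, nous trouvons x(t) = 3·t^6 + 5·t^5 + 5·t^4 + 3·t^2 - 2·t - 2. De l'équation de la position x(t) = 3·t^6 + 5·t^5 + 5·t^4 + 3·t^2 - 2·t - 2, nous substituons t = 6.466584937867565 pour obtenir x = 284759.230594155.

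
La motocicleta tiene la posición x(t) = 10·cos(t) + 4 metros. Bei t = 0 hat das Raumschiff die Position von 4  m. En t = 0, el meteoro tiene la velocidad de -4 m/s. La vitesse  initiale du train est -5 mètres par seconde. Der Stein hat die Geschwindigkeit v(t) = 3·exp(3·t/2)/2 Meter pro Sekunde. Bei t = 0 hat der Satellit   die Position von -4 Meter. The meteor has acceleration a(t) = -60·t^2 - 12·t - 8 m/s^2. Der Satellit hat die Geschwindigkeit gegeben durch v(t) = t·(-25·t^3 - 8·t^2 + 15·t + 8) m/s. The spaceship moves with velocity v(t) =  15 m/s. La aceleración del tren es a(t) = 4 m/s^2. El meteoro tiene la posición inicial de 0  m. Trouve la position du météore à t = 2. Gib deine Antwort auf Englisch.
To solve this, we need to take 2 antiderivatives of our acceleration equation a(t) = -60·t^2 - 12·t - 8. Finding the integral of a(t) and using v(0) = -4: v(t) = -20·t^3 - 6·t^2 - 8·t - 4. Integrating velocity and using the initial condition x(0) = 0, we get x(t) = -5·t^4 - 2·t^3 - 4·t^2 - 4·t. From the given position equation x(t) = -5·t^4 - 2·t^3 - 4·t^2 - 4·t, we substitute t = 2 to get x = -120.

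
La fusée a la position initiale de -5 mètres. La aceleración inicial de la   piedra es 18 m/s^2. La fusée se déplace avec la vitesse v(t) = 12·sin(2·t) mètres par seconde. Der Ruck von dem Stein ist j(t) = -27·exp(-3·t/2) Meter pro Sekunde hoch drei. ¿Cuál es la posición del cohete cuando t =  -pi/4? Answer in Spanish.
Para resolver esto, necesitamos tomar 1 integral de nuestra ecuación de la velocidad v(t) = 12·sin(2·t). La integral de la velocidad, con x(0) = -5, da la posición: x(t) = 1 - 6·cos(2·t). Tenemos la posición x(t) = 1 - 6·cos(2·t). Sustituyendo t = -pi/4: x(-pi/4) = 1.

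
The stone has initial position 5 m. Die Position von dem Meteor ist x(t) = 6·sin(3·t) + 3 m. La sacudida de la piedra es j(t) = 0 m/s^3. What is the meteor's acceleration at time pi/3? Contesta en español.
Debemos derivar nuestra ecuación de la posición x(t) = 6·sin(3·t) + 3 2 veces. Derivando la posición, obtenemos la velocidad: v(t) = 18·cos(3·t). Tomando d/dt de v(t), encontramos a(t) = -54·sin(3·t). Tenemos la aceleración a(t) = -54·sin(3·t). Sustituyendo t = pi/3: a(pi/3) = 0.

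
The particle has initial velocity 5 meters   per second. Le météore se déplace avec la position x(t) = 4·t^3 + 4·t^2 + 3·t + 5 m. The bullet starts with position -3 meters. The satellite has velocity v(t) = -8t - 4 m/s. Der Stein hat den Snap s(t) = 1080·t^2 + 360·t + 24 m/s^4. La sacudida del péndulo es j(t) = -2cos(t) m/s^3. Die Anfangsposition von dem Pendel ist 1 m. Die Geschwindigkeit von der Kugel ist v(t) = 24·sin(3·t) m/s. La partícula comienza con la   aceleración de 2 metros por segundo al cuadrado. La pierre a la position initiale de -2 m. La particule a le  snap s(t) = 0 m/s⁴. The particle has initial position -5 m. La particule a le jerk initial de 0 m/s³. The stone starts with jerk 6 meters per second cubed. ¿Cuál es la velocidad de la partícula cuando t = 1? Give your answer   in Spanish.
Para resolver esto, necesitamos tomar 3 integrales de nuestra ecuación del snap s(t) = 0. La antiderivada del snap es la sacudida. Usando j(0) = 0, obtenemos j(t) = 0. La antiderivada de la sacudida, con a(0) = 2, da la aceleración: a(t) = 2. La antiderivada de la aceleración, con v(0) = 5, da la velocidad: v(t) = 2·t + 5. Tenemos la velocidad v(t) = 2·t + 5. Sustituyendo t = 1: v(1) = 7.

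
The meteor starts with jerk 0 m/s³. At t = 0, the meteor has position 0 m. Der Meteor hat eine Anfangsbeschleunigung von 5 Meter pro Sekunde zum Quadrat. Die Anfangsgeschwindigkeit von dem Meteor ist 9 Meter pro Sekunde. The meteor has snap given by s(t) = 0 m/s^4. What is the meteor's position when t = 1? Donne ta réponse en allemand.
Wir müssen die Stammfunktion unserer Gleichung für den Snap s(t) = 0 4-mal finden. Die Stammfunktion von dem Snap ist der Ruck. Mit j(0) = 0 erhalten wir j(t) = 0. Die Stammfunktion von dem Ruck, mit a(0) = 5, ergibt die Beschleunigung: a(t) = 5. Mit ∫a(t)dt und Anwendung von v(0) = 9, finden wir v(t) = 5·t + 9. Die Stammfunktion von der Geschwindigkeit ist die Position. Mit x(0) = 0 erhalten wir x(t) = 5·t^2/2 + 9·t. Wir haben die Position x(t) = 5·t^2/2 + 9·t. Durch Einsetzen von t = 1: x(1) = 23/2.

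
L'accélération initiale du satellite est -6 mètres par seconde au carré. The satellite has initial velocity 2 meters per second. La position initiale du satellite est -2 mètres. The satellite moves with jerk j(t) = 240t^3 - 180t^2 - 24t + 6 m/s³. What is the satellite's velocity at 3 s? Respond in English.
We must find the antiderivative of our jerk equation j(t) = 240·t^3 - 180·t^2 - 24·t + 6 2 times. Integrating jerk and using the initial condition a(0) = -6, we get a(t) = 60·t^4 - 60·t^3 - 12·t^2 + 6·t - 6. Finding the integral of a(t) and using v(0) = 2: v(t) = 12·t^5 - 15·t^4 - 4·t^3 + 3·t^2 - 6·t + 2. From the given velocity equation v(t) = 12·t^5 - 15·t^4 - 4·t^3 + 3·t^2 - 6·t + 2, we substitute t = 3 to get v = 1604.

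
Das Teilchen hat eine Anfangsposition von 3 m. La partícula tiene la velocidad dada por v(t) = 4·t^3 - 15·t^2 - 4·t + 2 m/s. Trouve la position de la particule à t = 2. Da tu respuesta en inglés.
To find the answer, we compute 1 antiderivative of v(t) = 4·t^3 - 15·t^2 - 4·t + 2. The integral of velocity is position. Using x(0) = 3, we get x(t) = t^4 - 5·t^3 - 2·t^2 + 2·t + 3. We have position x(t) = t^4 - 5·t^3 - 2·t^2 + 2·t + 3. Substituting t = 2: x(2) = -25.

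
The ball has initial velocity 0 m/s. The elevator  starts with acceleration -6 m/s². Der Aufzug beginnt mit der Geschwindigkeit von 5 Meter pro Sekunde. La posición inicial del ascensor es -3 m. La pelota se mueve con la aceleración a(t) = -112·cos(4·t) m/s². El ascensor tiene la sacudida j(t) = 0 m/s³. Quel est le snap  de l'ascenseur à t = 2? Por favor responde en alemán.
Wir müssen unsere Gleichung für den Ruck j(t) = 0 1-mal ableiten. Die Ableitung von dem Ruck ergibt den Snap: s(t) = 0. Wir haben den Snap s(t) = 0. Durch Einsetzen von t = 2: s(2) = 0.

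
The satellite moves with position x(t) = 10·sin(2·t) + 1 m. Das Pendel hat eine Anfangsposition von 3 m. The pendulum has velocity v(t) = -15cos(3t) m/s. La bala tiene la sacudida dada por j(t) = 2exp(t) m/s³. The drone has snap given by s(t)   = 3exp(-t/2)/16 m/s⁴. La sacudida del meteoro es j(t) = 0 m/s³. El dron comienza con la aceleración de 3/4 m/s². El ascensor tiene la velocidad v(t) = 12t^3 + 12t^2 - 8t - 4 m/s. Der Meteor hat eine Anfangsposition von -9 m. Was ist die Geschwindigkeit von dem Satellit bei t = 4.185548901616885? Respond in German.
Ausgehend von der Position x(t) = 10·sin(2·t) + 1, nehmen wir 1 Ableitung. Die Ableitung von der Position ergibt die Geschwindigkeit: v(t) = 20·cos(2·t). Mit v(t) = 20·cos(2·t) und Einsetzen von t = 4.185548901616885, finden wir v = -9.88750863078993.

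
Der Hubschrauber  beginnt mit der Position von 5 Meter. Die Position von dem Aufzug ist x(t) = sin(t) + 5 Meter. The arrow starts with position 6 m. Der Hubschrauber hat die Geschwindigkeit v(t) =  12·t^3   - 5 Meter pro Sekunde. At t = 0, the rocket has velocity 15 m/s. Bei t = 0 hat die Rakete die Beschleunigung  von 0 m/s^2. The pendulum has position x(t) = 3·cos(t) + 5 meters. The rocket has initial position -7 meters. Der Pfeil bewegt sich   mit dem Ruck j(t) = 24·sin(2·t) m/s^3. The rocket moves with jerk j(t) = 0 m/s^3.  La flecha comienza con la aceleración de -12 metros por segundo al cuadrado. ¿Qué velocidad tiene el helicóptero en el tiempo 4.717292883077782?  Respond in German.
Wir haben die Geschwindigkeit v(t) = 12·t^3 - 5. Durch Einsetzen von t = 4.717292883077782: v(4.717292883077782) = 1254.67865260656.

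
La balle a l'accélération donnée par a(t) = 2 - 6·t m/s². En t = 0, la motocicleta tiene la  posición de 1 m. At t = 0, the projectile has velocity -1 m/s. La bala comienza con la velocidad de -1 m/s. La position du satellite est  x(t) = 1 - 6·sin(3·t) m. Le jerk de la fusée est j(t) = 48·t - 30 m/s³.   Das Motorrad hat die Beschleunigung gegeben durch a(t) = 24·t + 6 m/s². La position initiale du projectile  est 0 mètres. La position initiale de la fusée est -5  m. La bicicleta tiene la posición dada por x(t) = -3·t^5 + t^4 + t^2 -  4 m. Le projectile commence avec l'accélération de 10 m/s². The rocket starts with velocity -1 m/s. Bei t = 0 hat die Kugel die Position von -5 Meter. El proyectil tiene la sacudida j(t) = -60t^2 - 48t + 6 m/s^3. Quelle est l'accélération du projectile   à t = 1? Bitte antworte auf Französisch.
Nous devons trouver l'intégrale de notre équation du jerk j(t) = -60·t^2 - 48·t + 6 1 fois. En intégrant le jerk et en utilisant la condition initiale a(0) = 10, nous obtenons a(t) = -20·t^3 - 24·t^2 + 6·t + 10. Nous avons l'accélération a(t) = -20·t^3 - 24·t^2 + 6·t + 10. En substituant t = 1: a(1) = -28.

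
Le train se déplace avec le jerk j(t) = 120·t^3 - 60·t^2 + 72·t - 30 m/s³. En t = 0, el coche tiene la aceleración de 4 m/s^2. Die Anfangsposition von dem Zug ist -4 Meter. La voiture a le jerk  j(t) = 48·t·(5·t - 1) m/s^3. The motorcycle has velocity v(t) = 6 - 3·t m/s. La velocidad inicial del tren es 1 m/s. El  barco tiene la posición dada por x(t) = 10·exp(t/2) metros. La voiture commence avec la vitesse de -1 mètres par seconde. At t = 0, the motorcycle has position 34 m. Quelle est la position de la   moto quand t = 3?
Nous devons intégrer notre équation de la vitesse v(t) = 6 - 3·t 1 fois. En prenant ∫v(t)dt et en appliquant x(0) = 34, nous trouvons x(t) = -3·t^2/2 + 6·t + 34. Nous avons la position x(t) = -3·t^2/2 + 6·t + 34. En substituant t = 3: x(3) = 77/2.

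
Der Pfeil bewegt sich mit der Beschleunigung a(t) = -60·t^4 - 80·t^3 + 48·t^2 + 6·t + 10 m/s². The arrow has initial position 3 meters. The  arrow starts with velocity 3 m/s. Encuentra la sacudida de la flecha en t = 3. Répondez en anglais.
We must differentiate our acceleration equation a(t) = -60·t^4 - 80·t^3 + 48·t^2 + 6·t + 10 1 time. The derivative of acceleration gives jerk: j(t) = -240·t^3 - 240·t^2 + 96·t + 6. Using j(t) = -240·t^3 - 240·t^2 + 96·t + 6 and substituting t = 3, we find j = -8346.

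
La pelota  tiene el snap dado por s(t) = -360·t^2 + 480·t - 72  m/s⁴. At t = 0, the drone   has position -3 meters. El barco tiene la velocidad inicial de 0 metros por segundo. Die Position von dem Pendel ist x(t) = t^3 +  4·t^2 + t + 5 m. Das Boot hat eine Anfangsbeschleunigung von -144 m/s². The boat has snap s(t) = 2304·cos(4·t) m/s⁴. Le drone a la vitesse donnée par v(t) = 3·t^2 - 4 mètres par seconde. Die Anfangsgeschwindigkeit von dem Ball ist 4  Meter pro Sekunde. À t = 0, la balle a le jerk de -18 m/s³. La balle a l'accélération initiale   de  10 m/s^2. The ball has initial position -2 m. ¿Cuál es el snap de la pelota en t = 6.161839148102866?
Tenemos el snap s(t) = -360·t^2 + 480·t - 72. Sustituyendo t = 6.161839148102866: s(6.161839148102866) = -10782.8914162641.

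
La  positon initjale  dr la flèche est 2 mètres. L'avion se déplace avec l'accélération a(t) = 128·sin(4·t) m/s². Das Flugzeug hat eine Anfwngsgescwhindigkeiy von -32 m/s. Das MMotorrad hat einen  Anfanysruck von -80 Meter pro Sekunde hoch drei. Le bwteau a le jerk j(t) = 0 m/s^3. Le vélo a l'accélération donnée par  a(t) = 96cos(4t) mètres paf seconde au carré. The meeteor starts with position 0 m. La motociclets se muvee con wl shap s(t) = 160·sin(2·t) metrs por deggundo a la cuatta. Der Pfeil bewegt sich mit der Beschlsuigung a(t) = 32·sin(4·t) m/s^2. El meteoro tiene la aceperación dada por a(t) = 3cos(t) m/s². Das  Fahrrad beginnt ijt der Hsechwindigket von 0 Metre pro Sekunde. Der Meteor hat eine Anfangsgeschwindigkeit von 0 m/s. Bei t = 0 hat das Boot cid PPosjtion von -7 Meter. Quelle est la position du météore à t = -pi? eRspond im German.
Wir müssen das Integral unserer Gleichung für die Beschleunigung a(t) = 3·cos(t) 2-mal finden. Durch Integration von der Beschleunigung und Verwendung der Anfangsbedingung v(0) = 0, erhalten wir v(t) = 3·sin(t). Das Integral von der Geschwindigkeit ist die Position. Mit x(0) = 0 erhalten wir x(t) = 3 - 3·cos(t). Aus der Gleichung für die Position x(t) = 3 - 3·cos(t), setzen wir t = -pi ein und erhalten x = 6.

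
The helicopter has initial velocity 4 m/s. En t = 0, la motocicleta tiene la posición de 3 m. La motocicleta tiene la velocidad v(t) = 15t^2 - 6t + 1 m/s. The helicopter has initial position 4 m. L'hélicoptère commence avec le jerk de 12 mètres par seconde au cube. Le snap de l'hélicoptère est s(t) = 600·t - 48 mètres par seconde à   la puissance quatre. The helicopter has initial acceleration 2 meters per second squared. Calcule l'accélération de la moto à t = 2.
En partant de la vitesse v(t) = 15·t^2 - 6·t + 1, nous prenons 1 dérivée. La dérivée de la vitesse donne l'accélération: a(t) = 30·t - 6. En utilisant a(t) = 30·t - 6 et en substituant t = 2, nous trouvons a = 54.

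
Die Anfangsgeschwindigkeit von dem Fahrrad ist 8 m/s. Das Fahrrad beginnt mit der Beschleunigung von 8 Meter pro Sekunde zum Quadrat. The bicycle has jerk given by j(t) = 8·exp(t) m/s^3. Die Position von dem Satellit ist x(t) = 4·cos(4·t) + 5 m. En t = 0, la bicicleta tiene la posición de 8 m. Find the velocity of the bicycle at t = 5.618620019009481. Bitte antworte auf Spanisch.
Para resolver esto, necesitamos tomar 2 integrales de nuestra ecuación de la sacudida j(t) = 8·exp(t). La integral de la sacudida, con a(0) = 8, da la aceleración: a(t) = 8·exp(t). Integrando la aceleración y usando la condición inicial v(0) = 8, obtenemos v(t) = 8·exp(t). Usando v(t) = 8·exp(t) y sustituyendo t = 5.618620019009481, encontramos v = 2204.07138963416.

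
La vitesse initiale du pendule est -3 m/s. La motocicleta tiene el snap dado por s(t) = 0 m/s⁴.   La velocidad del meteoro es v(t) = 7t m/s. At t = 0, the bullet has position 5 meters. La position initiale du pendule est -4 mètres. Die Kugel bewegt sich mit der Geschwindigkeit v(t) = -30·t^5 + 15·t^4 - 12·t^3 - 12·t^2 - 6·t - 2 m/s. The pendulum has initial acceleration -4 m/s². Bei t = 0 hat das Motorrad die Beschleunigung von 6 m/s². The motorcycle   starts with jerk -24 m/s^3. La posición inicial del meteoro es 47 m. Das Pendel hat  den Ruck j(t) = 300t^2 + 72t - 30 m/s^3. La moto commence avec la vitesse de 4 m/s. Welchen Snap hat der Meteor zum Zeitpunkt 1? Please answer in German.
Ausgehend von der Geschwindigkeit v(t) = 7·t, nehmen wir 3 Ableitungen. Mit d/dt von v(t) finden wir a(t) = 7. Die Ableitung von der Beschleunigung ergibt den Ruck: j(t) = 0. Durch Ableiten von dem Ruck erhalten wir den Snap: s(t) = 0. Aus der Gleichung für den Snap s(t) = 0, setzen wir t = 1 ein und erhalten s = 0.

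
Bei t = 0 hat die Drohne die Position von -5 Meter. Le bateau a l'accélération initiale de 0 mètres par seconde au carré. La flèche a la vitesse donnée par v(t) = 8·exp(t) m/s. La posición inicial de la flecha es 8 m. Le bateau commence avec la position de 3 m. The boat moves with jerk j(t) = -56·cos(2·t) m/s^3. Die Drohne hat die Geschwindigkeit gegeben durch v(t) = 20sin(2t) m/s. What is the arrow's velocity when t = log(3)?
We have velocity v(t) = 8·exp(t). Substituting t = log(3): v(log(3)) = 24.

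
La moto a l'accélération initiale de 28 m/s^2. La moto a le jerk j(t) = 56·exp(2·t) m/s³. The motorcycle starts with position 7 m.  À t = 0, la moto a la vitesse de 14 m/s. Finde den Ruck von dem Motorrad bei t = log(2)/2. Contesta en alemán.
Aus der Gleichung für den Ruck j(t) = 56·exp(2·t), setzen wir t = log(2)/2 ein und erhalten j = 112.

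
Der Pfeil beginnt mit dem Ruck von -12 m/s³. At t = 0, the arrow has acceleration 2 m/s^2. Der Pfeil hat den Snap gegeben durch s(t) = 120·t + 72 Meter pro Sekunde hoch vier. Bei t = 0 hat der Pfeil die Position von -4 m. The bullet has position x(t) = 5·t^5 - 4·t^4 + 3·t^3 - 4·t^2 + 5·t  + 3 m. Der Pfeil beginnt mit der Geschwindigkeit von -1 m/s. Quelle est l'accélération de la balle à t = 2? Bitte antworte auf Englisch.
We must differentiate our position equation x(t) = 5·t^5 - 4·t^4 + 3·t^3 - 4·t^2 + 5·t + 3 2 times. Differentiating position, we get velocity: v(t) = 25·t^4 - 16·t^3 + 9·t^2 - 8·t + 5. Differentiating velocity, we get acceleration: a(t) = 100·t^3 - 48·t^2 + 18·t - 8. We have acceleration a(t) = 100·t^3 - 48·t^2 + 18·t - 8. Substituting t = 2: a(2) = 636.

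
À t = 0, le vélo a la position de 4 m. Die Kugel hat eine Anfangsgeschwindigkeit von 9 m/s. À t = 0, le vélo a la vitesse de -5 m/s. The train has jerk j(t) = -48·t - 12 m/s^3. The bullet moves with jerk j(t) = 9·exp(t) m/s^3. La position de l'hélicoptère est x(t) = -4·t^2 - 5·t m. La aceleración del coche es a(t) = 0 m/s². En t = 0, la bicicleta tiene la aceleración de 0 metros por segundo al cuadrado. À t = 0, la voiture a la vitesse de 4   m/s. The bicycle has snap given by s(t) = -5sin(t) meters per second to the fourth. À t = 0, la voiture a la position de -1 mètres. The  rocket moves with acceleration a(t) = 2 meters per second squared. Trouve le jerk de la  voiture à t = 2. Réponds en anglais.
We must differentiate our acceleration equation a(t) = 0 1 time. Taking d/dt of a(t), we find j(t) = 0. From the given jerk equation j(t) = 0, we substitute t = 2 to get j = 0.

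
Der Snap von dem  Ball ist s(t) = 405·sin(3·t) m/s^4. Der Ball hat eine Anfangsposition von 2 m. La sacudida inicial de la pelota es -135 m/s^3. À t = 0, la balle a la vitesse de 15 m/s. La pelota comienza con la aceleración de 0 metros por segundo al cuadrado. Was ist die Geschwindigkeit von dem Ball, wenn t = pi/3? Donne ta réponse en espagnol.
Debemos encontrar la integral de nuestra ecuación del snap s(t) = 405·sin(3·t) 3 veces. La antiderivada del snap es la sacudida. Usando j(0) = -135, obtenemos j(t) = -135·cos(3·t). Tomando ∫j(t)dt y aplicando a(0) = 0, encontramos a(t) = -45·sin(3·t). Tomando ∫a(t)dt y aplicando v(0) = 15, encontramos v(t) = 15·cos(3·t). De la ecuación de la velocidad v(t) = 15·cos(3·t), sustituimos t = pi/3 para obtener v = -15.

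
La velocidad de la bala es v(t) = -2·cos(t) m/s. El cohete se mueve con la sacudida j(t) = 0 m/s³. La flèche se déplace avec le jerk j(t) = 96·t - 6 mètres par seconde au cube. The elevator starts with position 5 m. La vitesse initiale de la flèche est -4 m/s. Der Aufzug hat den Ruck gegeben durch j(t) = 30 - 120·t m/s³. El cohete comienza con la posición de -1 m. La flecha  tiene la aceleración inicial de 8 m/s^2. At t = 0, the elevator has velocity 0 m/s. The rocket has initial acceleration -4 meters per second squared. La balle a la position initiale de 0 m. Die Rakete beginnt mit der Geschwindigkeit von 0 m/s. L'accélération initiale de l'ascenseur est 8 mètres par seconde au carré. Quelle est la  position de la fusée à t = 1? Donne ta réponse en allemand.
Ausgehend von dem Ruck j(t) = 0, nehmen wir 3 Stammfunktionen. Die Stammfunktion von dem Ruck, mit a(0) = -4, ergibt die Beschleunigung: a(t) = -4. Durch Integration von der Beschleunigung und Verwendung der Anfangsbedingung v(0) = 0, erhalten wir v(t) = -4·t. Die Stammfunktion von der Geschwindigkeit ist die Position. Mit x(0) = -1 erhalten wir x(t) = -2·t^2 - 1. Aus der Gleichung für die Position x(t) = -2·t^2 - 1, setzen wir t = 1 ein und erhalten x = -3.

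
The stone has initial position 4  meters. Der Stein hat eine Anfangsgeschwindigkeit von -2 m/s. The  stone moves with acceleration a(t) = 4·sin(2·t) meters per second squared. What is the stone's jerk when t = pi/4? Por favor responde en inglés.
To solve this, we need to take 1 derivative of our acceleration equation a(t) = 4·sin(2·t). The derivative of acceleration gives jerk: j(t) = 8·cos(2·t). From the given jerk equation j(t) = 8·cos(2·t), we substitute t = pi/4 to get j = 0.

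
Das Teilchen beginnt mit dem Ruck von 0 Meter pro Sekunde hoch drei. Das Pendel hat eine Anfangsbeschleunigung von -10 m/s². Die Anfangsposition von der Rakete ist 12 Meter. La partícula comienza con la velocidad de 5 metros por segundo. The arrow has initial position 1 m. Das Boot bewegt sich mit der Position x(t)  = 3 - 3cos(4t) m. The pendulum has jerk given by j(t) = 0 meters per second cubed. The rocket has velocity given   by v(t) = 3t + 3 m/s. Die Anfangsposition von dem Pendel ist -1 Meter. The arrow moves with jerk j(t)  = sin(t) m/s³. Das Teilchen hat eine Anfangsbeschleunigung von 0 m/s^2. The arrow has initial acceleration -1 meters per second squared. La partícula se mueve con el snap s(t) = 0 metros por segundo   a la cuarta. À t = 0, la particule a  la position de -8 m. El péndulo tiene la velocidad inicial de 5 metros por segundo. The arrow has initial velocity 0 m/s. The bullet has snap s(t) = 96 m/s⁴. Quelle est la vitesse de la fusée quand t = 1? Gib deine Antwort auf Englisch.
We have velocity v(t) = 3·t + 3. Substituting t = 1: v(1) = 6.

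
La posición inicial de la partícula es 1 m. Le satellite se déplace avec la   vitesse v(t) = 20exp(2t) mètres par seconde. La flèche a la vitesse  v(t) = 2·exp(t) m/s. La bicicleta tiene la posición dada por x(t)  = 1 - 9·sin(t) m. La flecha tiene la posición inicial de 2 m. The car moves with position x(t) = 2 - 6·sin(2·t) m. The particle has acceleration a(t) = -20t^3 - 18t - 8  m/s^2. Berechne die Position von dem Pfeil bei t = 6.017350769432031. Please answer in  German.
Wir müssen unsere Gleichung für die Geschwindigkeit v(t) = 2·exp(t) 1-mal integrieren. Das Integral von der Geschwindigkeit ist die Position. Mit x(0) = 2 erhalten wir x(t) = 2·exp(t). Wir haben die Position x(t) = 2·exp(t). Durch Einsetzen von t = 6.017350769432031: x(6.017350769432031) = 820.979344342813.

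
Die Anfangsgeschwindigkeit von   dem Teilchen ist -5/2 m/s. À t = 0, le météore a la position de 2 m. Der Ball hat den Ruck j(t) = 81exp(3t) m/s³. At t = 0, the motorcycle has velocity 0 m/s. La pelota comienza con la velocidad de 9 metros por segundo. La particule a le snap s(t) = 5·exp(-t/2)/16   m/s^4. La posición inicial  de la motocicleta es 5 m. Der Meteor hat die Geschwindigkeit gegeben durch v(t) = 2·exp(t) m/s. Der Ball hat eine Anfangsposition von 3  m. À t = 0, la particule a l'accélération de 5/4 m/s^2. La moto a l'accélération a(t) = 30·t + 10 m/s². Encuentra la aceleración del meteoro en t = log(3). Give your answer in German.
Ausgehend von der Geschwindigkeit v(t) = 2·exp(t), nehmen wir 1 Ableitung. Die Ableitung von der Geschwindigkeit ergibt die Beschleunigung: a(t) = 2·exp(t). Aus der Gleichung für die Beschleunigung a(t) = 2·exp(t), setzen wir t = log(3) ein und erhalten a = 6.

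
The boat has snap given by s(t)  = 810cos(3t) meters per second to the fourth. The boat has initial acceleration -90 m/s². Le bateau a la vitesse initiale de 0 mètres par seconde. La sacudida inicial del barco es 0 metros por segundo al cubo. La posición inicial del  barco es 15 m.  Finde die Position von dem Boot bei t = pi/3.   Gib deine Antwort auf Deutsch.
Um dies zu lösen, müssen wir 4 Integrale unserer Gleichung für den Snap s(t) = 810·cos(3·t) finden. Das Integral von dem Snap ist der Ruck. Mit j(0) = 0 erhalten wir j(t) = 270·sin(3·t). Durch Integration von dem Ruck und Verwendung der Anfangsbedingung a(0) = -90, erhalten wir a(t) = -90·cos(3·t). Das Integral von der Beschleunigung, mit v(0) = 0, ergibt die Geschwindigkeit: v(t) = -30·sin(3·t). Durch Integration von der Geschwindigkeit und Verwendung der Anfangsbedingung x(0) = 15, erhalten wir x(t) = 10·cos(3·t) + 5. Wir haben die Position x(t) = 10·cos(3·t) + 5. Durch Einsetzen von t = pi/3: x(pi/3) = -5.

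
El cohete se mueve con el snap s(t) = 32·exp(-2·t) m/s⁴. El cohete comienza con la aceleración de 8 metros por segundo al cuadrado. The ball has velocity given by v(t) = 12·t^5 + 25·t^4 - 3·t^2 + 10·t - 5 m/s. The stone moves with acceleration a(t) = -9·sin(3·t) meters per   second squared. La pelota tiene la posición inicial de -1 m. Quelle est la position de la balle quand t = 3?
Nous devons trouver la primitive de notre équation de la vitesse v(t) = 12·t^5 + 25·t^4 - 3·t^2 + 10·t - 5 1 fois. En prenant ∫v(t)dt et en appliquant x(0) = -1, nous trouvons x(t) = 2·t^6 + 5·t^5 - t^3 + 5·t^2 - 5·t - 1. Nous avons la position x(t) = 2·t^6 + 5·t^5 - t^3 + 5·t^2 - 5·t - 1. En substituant t = 3: x(3) = 2675.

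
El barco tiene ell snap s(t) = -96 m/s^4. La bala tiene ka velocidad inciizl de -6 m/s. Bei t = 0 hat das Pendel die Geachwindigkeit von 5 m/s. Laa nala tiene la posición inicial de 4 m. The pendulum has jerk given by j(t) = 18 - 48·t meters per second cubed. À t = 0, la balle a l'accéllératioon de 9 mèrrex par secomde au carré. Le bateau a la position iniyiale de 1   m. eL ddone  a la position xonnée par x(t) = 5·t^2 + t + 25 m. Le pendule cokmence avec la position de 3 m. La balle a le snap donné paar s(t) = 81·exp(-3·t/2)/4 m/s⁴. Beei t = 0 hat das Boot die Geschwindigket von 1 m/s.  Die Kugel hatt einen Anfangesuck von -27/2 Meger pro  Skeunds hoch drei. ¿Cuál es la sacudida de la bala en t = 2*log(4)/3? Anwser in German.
Um dies zu lösen, müssen wir 1 Stammfunktion unserer Gleichung für den Snap s(t) = 81·exp(-3·t/2)/4 finden. Das Integral von dem Snap, mit j(0) = -27/2, ergibt den Ruck: j(t) = -27·exp(-3·t/2)/2. Mit j(t) = -27·exp(-3·t/2)/2 und Einsetzen von t = 2*log(4)/3, finden wir j = -27/8.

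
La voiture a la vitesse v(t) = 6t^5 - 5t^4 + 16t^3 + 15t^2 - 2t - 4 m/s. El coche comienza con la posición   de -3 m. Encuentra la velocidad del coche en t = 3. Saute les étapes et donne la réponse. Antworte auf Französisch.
La vitesse à t = 3 est v = 1610.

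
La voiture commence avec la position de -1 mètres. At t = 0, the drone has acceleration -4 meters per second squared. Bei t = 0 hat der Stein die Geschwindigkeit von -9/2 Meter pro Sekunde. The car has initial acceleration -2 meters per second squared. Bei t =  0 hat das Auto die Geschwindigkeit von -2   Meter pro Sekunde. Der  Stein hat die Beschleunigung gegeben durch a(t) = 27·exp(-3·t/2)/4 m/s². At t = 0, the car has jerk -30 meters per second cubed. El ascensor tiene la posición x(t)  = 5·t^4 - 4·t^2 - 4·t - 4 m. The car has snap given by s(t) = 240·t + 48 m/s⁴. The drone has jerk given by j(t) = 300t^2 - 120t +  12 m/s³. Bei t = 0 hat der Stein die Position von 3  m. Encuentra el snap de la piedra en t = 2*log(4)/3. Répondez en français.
En partant de l'accélération a(t) = 27·exp(-3·t/2)/4, nous prenons 2 dérivées. La dérivée de l'accélération donne le jerk: j(t) = -81·exp(-3·t/2)/8. La dérivée du jerk donne le snap: s(t) = 243·exp(-3·t/2)/16. Nous avons le snap s(t) = 243·exp(-3·t/2)/16. En substituant t = 2*log(4)/3: s(2*log(4)/3) = 243/64.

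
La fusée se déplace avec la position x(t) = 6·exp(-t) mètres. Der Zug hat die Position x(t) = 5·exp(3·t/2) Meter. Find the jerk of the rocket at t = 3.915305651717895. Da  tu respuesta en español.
Partiendo de la posición x(t) = 6·exp(-t), tomamos 3 derivadas. Tomando d/dt de x(t), encontramos v(t) = -6·exp(-t). Derivando la velocidad, obtenemos la aceleración: a(t) = 6·exp(-t). Tomando d/dt de a(t), encontramos j(t) = -6·exp(-t). De la ecuación de la sacudida j(t) = -6·exp(-t), sustituimos t = 3.915305651717895 para obtener j = -0.119606728284350.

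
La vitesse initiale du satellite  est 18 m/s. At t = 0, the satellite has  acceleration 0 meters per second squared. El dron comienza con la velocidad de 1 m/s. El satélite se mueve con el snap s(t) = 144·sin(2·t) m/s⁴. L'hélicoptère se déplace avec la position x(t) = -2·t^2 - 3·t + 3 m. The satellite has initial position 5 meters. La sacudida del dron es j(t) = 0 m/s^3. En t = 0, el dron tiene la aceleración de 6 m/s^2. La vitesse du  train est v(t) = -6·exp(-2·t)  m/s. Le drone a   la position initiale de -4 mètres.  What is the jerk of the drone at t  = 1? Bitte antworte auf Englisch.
Using j(t) = 0 and substituting t = 1, we find j = 0.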